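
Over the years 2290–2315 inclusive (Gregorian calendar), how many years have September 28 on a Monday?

5

Track September 28's weekday year by year (advancing +1, or +2 across a Feb 29):
  2290: Sun  2291: Mon (+1) ✓  2292: Wed (+2)  2293: Thu (+1)  2294: Fri (+1)
  2295: Sat (+1)  2296: Mon (+2) ✓  2297: Tue (+1)  2298: Wed (+1)  2299: Thu (+1)
  2300: Fri (+1)  2301: Sat (+1)  2302: Sun (+1)  2303: Mon (+1) ✓  2304: Wed (+2)
  2305: Thu (+1)  2306: Fri (+1)  2307: Sat (+1)  2308: Mon (+2) ✓  2309: Tue (+1)
  2310: Wed (+1)  2311: Thu (+1)  2312: Sat (+2)  2313: Sun (+1)  2314: Mon (+1) ✓
  2315: Tue (+1)
Monday years: 2291, 2296, 2303, 2308, 2314 — 5 in total.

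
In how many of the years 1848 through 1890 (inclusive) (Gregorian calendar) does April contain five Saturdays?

April has 30 days; it has five Saturdays when Saturday falls among the first (month-length − 28) days — i.e. when April 1 is one of Saturday/Friday.
April 1 by year: 1848:Sat✓ 1849:Sun 1850:Mon 1851:Tue 1852:Thu 1853:Fri✓ 1854:Sat✓ 1855:Sun 1856:Tue 1857:Wed 1858:Thu 1859:Fri✓ 1860:Sun 1861:Mon 1862:Tue …(13 more)… 1876:Sat✓ 1877:Sun 1878:Mon 1879:Tue 1880:Thu 1881:Fri✓ 1882:Sat✓ 1883:Sun 1884:Tue 1885:Wed 1886:Thu 1887:Fri✓ 1888:Sun 1889:Mon 1890:Tue
Years with five Saturdays: 1848, 1853, 1854, 1859, 1864, 1865, 1870, 1871, 1876, 1881, 1882, 1887 → 12.

12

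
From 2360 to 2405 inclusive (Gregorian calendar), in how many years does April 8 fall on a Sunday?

Track April 8's weekday year by year (advancing +1, or +2 across a Feb 29):
  2360: Fri  2361: Sat (+1)  2362: Sun (+1) ✓  2363: Mon (+1)  2364: Wed (+2)
  2365: Thu (+1)  2366: Fri (+1)  2367: Sat (+1)  2368: Mon (+2)  2369: Tue (+1)
  2370: Wed (+1)  2371: Thu (+1)  2372: Sat (+2)  2373: Sun (+1) ✓  … (18 more years) …
  2392: Wed (+2)  2393: Thu (+1)  2394: Fri (+1)  2395: Sat (+1)  2396: Mon (+2)
  2397: Tue (+1)  2398: Wed (+1)  2399: Thu (+1)  2400: Sat (+2)  2401: Sun (+1) ✓
  2402: Mon (+1)  2403: Tue (+1)  2404: Thu (+2)  2405: Fri (+1)
Sunday years: 2362, 2373, 2379, 2384, 2390, 2401 — 6 in total.

6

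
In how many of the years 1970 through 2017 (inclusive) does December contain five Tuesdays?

December has 31 days; it has five Tuesdays when Tuesday falls among the first (month-length − 28) days — i.e. when December 1 is one of Tuesday/Monday/Sunday.
December 1 by year: 1970:Tue✓ 1971:Wed 1972:Fri 1973:Sat 1974:Sun✓ 1975:Mon✓ 1976:Wed 1977:Thu 1978:Fri 1979:Sat 1980:Mon✓ 1981:Tue✓ 1982:Wed 1983:Thu 1984:Sat …(18 more)… 2003:Mon✓ 2004:Wed 2005:Thu 2006:Fri 2007:Sat 2008:Mon✓ 2009:Tue✓ 2010:Wed 2011:Thu 2012:Sat 2013:Sun✓ 2014:Mon✓ 2015:Tue✓ 2016:Thu 2017:Fri
Years with five Tuesdays: 1970, 1974, 1975, 1980, 1981, 1985, 1986, 1987, 1991, 1992, 1996, 1997, 1998, 2002, 2003, 2008, 2009, 2013, 2014, 2015 → 20.

20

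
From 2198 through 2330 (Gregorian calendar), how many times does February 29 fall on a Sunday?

4

Leap years in 2198–2330: 31 of them.
Feb 29 weekday advances by 5 (mod 7) from one leap year to the next four years later (or differs when a century non-leap intervenes).
Leap-day weekdays: 2204:Wed 2208:Mon 2212:Sat 2216:Thu 2220:Tue 2224:Sun✓ 2228:Fri 2232:Wed 2236:Mon 2240:Sat 2244:Thu 2248:Tue 2252:Sun✓ …(5 more)… 2276:Tue 2280:Sun✓ 2284:Fri 2288:Wed 2292:Mon 2296:Sat 2304:Mon 2308:Sat 2312:Thu 2316:Tue 2320:Sun✓ 2324:Fri 2328:Wed
Sunday: 2224, 2252, 2280, 2320 → 4.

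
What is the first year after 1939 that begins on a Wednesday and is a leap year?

1964

Jan 1 advances by 2 weekdays after a leap year and by 1 after a common year.
1939: Jan 1 is Sunday.
1940: Monday (leap)
1941: Wednesday
1942: Thursday
1943: Friday
1944: Saturday (leap)
1945: Monday
1946: Tuesday
1947: Wednesday
1948: Thursday (leap)
1949: Saturday
1950: Sunday
1951: Monday
1952: Tuesday (leap)
1953: Thursday
1954: Friday
1955: Saturday
1956: Sunday (leap)
1957: Tuesday
1958: Wednesday
1959: Thursday
1960: Friday (leap)
1961: Sunday
1962: Monday
1963: Tuesday
1964: Wednesday (leap)
1964 begins on a Wednesday and is a leap year.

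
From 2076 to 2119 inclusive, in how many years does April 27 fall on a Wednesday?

Track April 27's weekday year by year (advancing +1, or +2 across a Feb 29):
  2076: Mon  2077: Tue (+1)  2078: Wed (+1) ✓  2079: Thu (+1)  2080: Sat (+2)
  2081: Sun (+1)  2082: Mon (+1)  2083: Tue (+1)  2084: Thu (+2)  2085: Fri (+1)
  2086: Sat (+1)  2087: Sun (+1)  2088: Tue (+2)  2089: Wed (+1) ✓  … (16 more years) …
  2106: Tue (+1)  2107: Wed (+1) ✓  2108: Fri (+2)  2109: Sat (+1)  2110: Sun (+1)
  2111: Mon (+1)  2112: Wed (+2) ✓  2113: Thu (+1)  2114: Fri (+1)  2115: Sat (+1)
  2116: Mon (+2)  2117: Tue (+1)  2118: Wed (+1) ✓  2119: Thu (+1)
Wednesday years: 2078, 2089, 2095, 2101, 2107, 2112, 2118 — 7 in total.

7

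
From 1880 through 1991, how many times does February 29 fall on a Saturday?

Leap years in 1880–1991: 27 of them.
Feb 29 weekday advances by 5 (mod 7) from one leap year to the next four years later (or differs when a century non-leap intervenes).
Leap-day weekdays: 1880:Sun 1884:Fri 1888:Wed 1892:Mon 1896:Sat✓ 1904:Mon 1908:Sat✓ 1912:Thu 1916:Tue 1920:Sun 1924:Fri 1928:Wed 1932:Mon 1936:Sat✓ 1940:Thu 1944:Tue 1948:Sun 1952:Fri 1956:Wed 1960:Mon 1964:Sat✓ 1968:Thu 1972:Tue 1976:Sun 1980:Fri 1984:Wed 1988:Mon
Saturday: 1896, 1908, 1936, 1964 → 4.

4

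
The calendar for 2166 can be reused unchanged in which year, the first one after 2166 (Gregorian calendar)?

Two years share a calendar iff Jan 1 falls on the same weekday and both are leap or both are common. 2166: Jan 1 is Wednesday, common year.
2167: Jan 1 Thursday, common
2168: Jan 1 Friday, leap
2169: Jan 1 Sunday, common
2170: Jan 1 Monday, common
2171: Jan 1 Tuesday, common
2172: Jan 1 Wednesday, leap
2173: Jan 1 Friday, common
2174: Jan 1 Saturday, common
2175: Jan 1 Sunday, common
2176: Jan 1 Monday, leap
2177: Jan 1 Wednesday, common
2177 matches on both conditions.

2177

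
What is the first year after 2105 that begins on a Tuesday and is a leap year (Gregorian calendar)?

Jan 1 advances by 2 weekdays after a leap year and by 1 after a common year.
2105: Jan 1 is Thursday.
2106: Friday
2107: Saturday
2108: Sunday (leap)
2109: Tuesday
2110: Wednesday
2111: Thursday
2112: Friday (leap)
2113: Sunday
2114: Monday
2115: Tuesday
2116: Wednesday (leap)
2117: Friday
2118: Saturday
2119: Sunday
2120: Monday (leap)
2121: Wednesday
2122: Thursday
2123: Friday
2124: Saturday (leap)
2125: Monday
2126: Tuesday
2127: Wednesday
2128: Thursday (leap)
2129: Saturday
2130: Sunday
2131: Monday
2132: Tuesday (leap)
2132 begins on a Tuesday and is a leap year.

2132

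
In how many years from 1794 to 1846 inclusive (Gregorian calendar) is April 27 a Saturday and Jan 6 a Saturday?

2

Check each year's weekday for April 27 and Jan 6:
  1794: Sun/Mon  1795: Mon/Tue  1796: Wed/Wed  1797: Thu/Fri  1798: Fri/Sat  1799: Sat/Sun  1800: Sun/Mon  1801: Mon/Tue  1802: Tue/Wed  1803: Wed/Thu  1804: Fri/Fri  1805: Sat/Sun  1806: Sun/Mon  1807: Mon/Tue  …(25 more)…  1833: Sat/Sun  1834: Sun/Mon  1835: Mon/Tue  1836: Wed/Wed  1837: Thu/Fri  1838: Fri/Sat  1839: Sat/Sun  1840: Mon/Mon  1841: Tue/Wed  1842: Wed/Thu  1843: Thu/Fri  1844: Sat/Sat ✓  1845: Sun/Mon  1846: Mon/Tue
Both conditions hold in: 1816, 1844 — 2.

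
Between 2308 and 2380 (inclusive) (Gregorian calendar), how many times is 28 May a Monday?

Track 28 May's weekday year by year (advancing +1, or +2 across a Feb 29):
  2308: Thu  2309: Fri (+1)  2310: Sat (+1)  2311: Sun (+1)  2312: Tue (+2)
  2313: Wed (+1)  2314: Thu (+1)  2315: Fri (+1)  2316: Sun (+2)  2317: Mon (+1) ✓
  2318: Tue (+1)  2319: Wed (+1)  2320: Fri (+2)  2321: Sat (+1)  … (45 more years) …
  2367: Sun (+1)  2368: Tue (+2)  2369: Wed (+1)  2370: Thu (+1)  2371: Fri (+1)
  2372: Sun (+2)  2373: Mon (+1) ✓  2374: Tue (+1)  2375: Wed (+1)  2376: Fri (+2)
  2377: Sat (+1)  2378: Sun (+1)  2379: Mon (+1) ✓  2380: Wed (+2)
Monday years: 2317, 2323, 2328, 2334, 2345, 2351, 2356, 2362, 2373, 2379 — 10 in total.

10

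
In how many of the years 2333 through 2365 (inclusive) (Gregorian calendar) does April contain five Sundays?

10

April has 30 days; it has five Sundays when Sunday falls among the first (month-length − 28) days — i.e. when April 1 is one of Sunday/Saturday.
April 1 by year: 2333:Sat✓ 2334:Sun✓ 2335:Mon 2336:Wed 2337:Thu 2338:Fri 2339:Sat✓ 2340:Mon 2341:Tue 2342:Wed 2343:Thu 2344:Sat✓ 2345:Sun✓ 2346:Mon 2347:Tue …(3 more)… 2351:Sun✓ 2352:Tue 2353:Wed 2354:Thu 2355:Fri 2356:Sun✓ 2357:Mon 2358:Tue 2359:Wed 2360:Fri 2361:Sat✓ 2362:Sun✓ 2363:Mon 2364:Wed 2365:Thu
Years with five Sundays: 2333, 2334, 2339, 2344, 2345, 2350, 2351, 2356, 2361, 2362 → 10.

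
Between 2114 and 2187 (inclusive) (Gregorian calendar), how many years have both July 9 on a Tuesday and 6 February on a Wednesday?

8

Check each year's weekday for July 9 and 6 February:
  2114: Mon/Tue  2115: Tue/Wed ✓  2116: Thu/Thu  2117: Fri/Sat  2118: Sat/Sun  2119: Sun/Mon  2120: Tue/Tue  2121: Wed/Thu  2122: Thu/Fri  2123: Fri/Sat  2124: Sun/Sun  2125: Mon/Tue  2126: Tue/Wed ✓  2127: Wed/Thu  …(46 more)…  2174: Sat/Sun  2175: Sun/Mon  2176: Tue/Tue  2177: Wed/Thu  2178: Thu/Fri  2179: Fri/Sat  2180: Sun/Sun  2181: Mon/Tue  2182: Tue/Wed ✓  2183: Wed/Thu  2184: Fri/Fri  2185: Sat/Sun  2186: Sun/Mon  2187: Mon/Tue
Both conditions hold in: 2115, 2126, 2137, 2143, 2154, 2165, 2171, 2182 — 8.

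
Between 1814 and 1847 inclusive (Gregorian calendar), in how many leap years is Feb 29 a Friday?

1

Leap years in 1814–1847: 8 of them.
Feb 29 weekday advances by 5 (mod 7) from one leap year to the next four years later (or differs when a century non-leap intervenes).
Leap-day weekdays: 1816:Thu 1820:Tue 1824:Sun 1828:Fri✓ 1832:Wed 1836:Mon 1840:Sat 1844:Thu
Friday: 1828 → 1.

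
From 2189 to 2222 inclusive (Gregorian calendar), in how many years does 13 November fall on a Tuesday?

5

Track 13 November's weekday year by year (advancing +1, or +2 across a Feb 29):
  2189: Fri  2190: Sat (+1)  2191: Sun (+1)  2192: Tue (+2) ✓  2193: Wed (+1)
  2194: Thu (+1)  2195: Fri (+1)  2196: Sun (+2)  2197: Mon (+1)  2198: Tue (+1) ✓
  2199: Wed (+1)  2200: Thu (+1)  2201: Fri (+1)  2202: Sat (+1)  … (6 more years) …
  2209: Mon (+1)  2210: Tue (+1) ✓  2211: Wed (+1)  2212: Fri (+2)  2213: Sat (+1)
  2214: Sun (+1)  2215: Mon (+1)  2216: Wed (+2)  2217: Thu (+1)  2218: Fri (+1)
  2219: Sat (+1)  2220: Mon (+2)  2221: Tue (+1) ✓  2222: Wed (+1)
Tuesday years: 2192, 2198, 2204, 2210, 2221 — 5 in total.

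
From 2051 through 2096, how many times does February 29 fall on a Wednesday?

Leap years in 2051–2096: 12 of them.
Feb 29 weekday advances by 5 (mod 7) from one leap year to the next four years later (or differs when a century non-leap intervenes).
Leap-day weekdays: 2052:Thu 2056:Tue 2060:Sun 2064:Fri 2068:Wed✓ 2072:Mon 2076:Sat 2080:Thu 2084:Tue 2088:Sun 2092:Fri 2096:Wed✓
Wednesday: 2068, 2096 → 2.

2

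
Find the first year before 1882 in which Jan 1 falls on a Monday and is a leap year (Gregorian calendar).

Jan 1 advances by 2 weekdays after a leap year and by 1 after a common year.
1882: Jan 1 is Sunday.
1881: Saturday
1880: Thursday (leap)
1879: Wednesday
1878: Tuesday
1877: Monday
1876: Saturday (leap)
1875: Friday
1874: Thursday
1873: Wednesday
1872: Monday (leap)
1872 begins on a Monday and is a leap year.

1872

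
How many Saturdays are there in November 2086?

November 2086 has 30 days and begins on Friday.
The first Saturday is November 2.
Saturdays fall on 2, 9, 16, 23, 30 — that's 5.

5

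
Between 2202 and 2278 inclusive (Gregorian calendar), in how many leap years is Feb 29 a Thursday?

3

Leap years in 2202–2278: 19 of them.
Feb 29 weekday advances by 5 (mod 7) from one leap year to the next four years later (or differs when a century non-leap intervenes).
Leap-day weekdays: 2204:Wed 2208:Mon 2212:Sat 2216:Thu✓ 2220:Tue 2224:Sun 2228:Fri 2232:Wed 2236:Mon 2240:Sat 2244:Thu✓ 2248:Tue 2252:Sun 2256:Fri 2260:Wed 2264:Mon 2268:Sat 2272:Thu✓ 2276:Tue
Thursday: 2216, 2244, 2272 → 3.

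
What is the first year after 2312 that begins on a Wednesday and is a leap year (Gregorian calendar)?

2336

Jan 1 advances by 2 weekdays after a leap year and by 1 after a common year.
2312: Jan 1 is Monday (leap).
2313: Wednesday
2314: Thursday
2315: Friday
2316: Saturday (leap)
2317: Monday
2318: Tuesday
2319: Wednesday
2320: Thursday (leap)
2321: Saturday
2322: Sunday
2323: Monday
2324: Tuesday (leap)
2325: Thursday
2326: Friday
2327: Saturday
2328: Sunday (leap)
2329: Tuesday
2330: Wednesday
2331: Thursday
2332: Friday (leap)
2333: Sunday
2334: Monday
2335: Tuesday
2336: Wednesday (leap)
2336 begins on a Wednesday and is a leap year.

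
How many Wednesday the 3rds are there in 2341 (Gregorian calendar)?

2

Check the 3rd of each month of 2341: Jan 3: Fri, Feb 3: Mon, Mar 3: Mon, Apr 3: Thu, May 3: Sat, Jun 3: Tue, Jul 3: Thu, Aug 3: Sun, Sep 3: Wed, Oct 3: Fri, Nov 3: Mon, Dec 3: Wed.
Wednesday occurs in September, December — 2 months.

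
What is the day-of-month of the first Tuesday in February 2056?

1

February 1, 2056 is a Tuesday, so the first Tuesday is the 1st.
The first Tuesday is 1 + 0 = 1.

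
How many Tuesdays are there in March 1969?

4

March 1969 has 31 days and begins on Saturday.
The first Tuesday is March 4.
Tuesdays fall on 4, 11, 18, 25 — that's 4.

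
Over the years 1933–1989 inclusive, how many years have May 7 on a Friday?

Track May 7's weekday year by year (advancing +1, or +2 across a Feb 29):
  1933: Sun  1934: Mon (+1)  1935: Tue (+1)  1936: Thu (+2)  1937: Fri (+1) ✓
  1938: Sat (+1)  1939: Sun (+1)  1940: Tue (+2)  1941: Wed (+1)  1942: Thu (+1)
  1943: Fri (+1) ✓  1944: Sun (+2)  1945: Mon (+1)  1946: Tue (+1)  … (29 more years) …
  1976: Fri (+2) ✓  1977: Sat (+1)  1978: Sun (+1)  1979: Mon (+1)  1980: Wed (+2)
  1981: Thu (+1)  1982: Fri (+1) ✓  1983: Sat (+1)  1984: Mon (+2)  1985: Tue (+1)
  1986: Wed (+1)  1987: Thu (+1)  1988: Sat (+2)  1989: Sun (+1)
Friday years: 1937, 1943, 1948, 1954, 1965, 1971, 1976, 1982 — 8 in total.

8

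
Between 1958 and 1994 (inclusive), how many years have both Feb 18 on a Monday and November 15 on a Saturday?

1

Check each year's weekday for Feb 18 and November 15:
  1958: Tue/Sat  1959: Wed/Sun  1960: Thu/Tue  1961: Sat/Wed  1962: Sun/Thu  1963: Mon/Fri  1964: Tue/Sun  1965: Thu/Mon  1966: Fri/Tue  1967: Sat/Wed  1968: Sun/Fri  1969: Tue/Sat  1970: Wed/Sun  1971: Thu/Mon  …(9 more)…  1981: Wed/Sun  1982: Thu/Mon  1983: Fri/Tue  1984: Sat/Thu  1985: Mon/Fri  1986: Tue/Sat  1987: Wed/Sun  1988: Thu/Tue  1989: Sat/Wed  1990: Sun/Thu  1991: Mon/Fri  1992: Tue/Sun  1993: Thu/Mon  1994: Fri/Tue
Both conditions hold in: 1980 — 1.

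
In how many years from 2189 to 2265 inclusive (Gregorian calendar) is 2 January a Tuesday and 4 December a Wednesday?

Check each year's weekday for 2 January and 4 December:
  2189: Fri/Fri  2190: Sat/Sat  2191: Sun/Sun  2192: Mon/Tue  2193: Wed/Wed  2194: Thu/Thu  2195: Fri/Fri  2196: Sat/Sun  2197: Mon/Mon  2198: Tue/Tue  2199: Wed/Wed  2200: Thu/Thu  2201: Fri/Fri  2202: Sat/Sat  …(49 more)…  2252: Fri/Sat  2253: Sun/Sun  2254: Mon/Mon  2255: Tue/Tue  2256: Wed/Thu  2257: Fri/Fri  2258: Sat/Sat  2259: Sun/Sun  2260: Mon/Tue  2261: Wed/Wed  2262: Thu/Thu  2263: Fri/Fri  2264: Sat/Sun  2265: Mon/Mon
Both conditions hold in: 2216, 2244 — 2.

2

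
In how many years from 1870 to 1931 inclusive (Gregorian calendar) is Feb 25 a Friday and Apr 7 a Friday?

2

Check each year's weekday for Feb 25 and Apr 7:
  1870: Fri/Thu  1871: Sat/Fri  1872: Sun/Sun  1873: Tue/Mon  1874: Wed/Tue  1875: Thu/Wed  1876: Fri/Fri ✓  1877: Sun/Sat  1878: Mon/Sun  1879: Tue/Mon  1880: Wed/Wed  1881: Fri/Thu  1882: Sat/Fri  1883: Sun/Sat  …(34 more)…  1918: Mon/Sun  1919: Tue/Mon  1920: Wed/Wed  1921: Fri/Thu  1922: Sat/Fri  1923: Sun/Sat  1924: Mon/Mon  1925: Wed/Tue  1926: Thu/Wed  1927: Fri/Thu  1928: Sat/Sat  1929: Mon/Sun  1930: Tue/Mon  1931: Wed/Tue
Both conditions hold in: 1876, 1916 — 2.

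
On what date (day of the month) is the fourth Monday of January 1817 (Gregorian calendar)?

27

January 1, 1817 is a Wednesday, so the first Monday is the 6th.
The fourth Monday is 6 + 21 = 27.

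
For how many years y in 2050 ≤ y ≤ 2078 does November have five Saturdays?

8

November has 30 days; it has five Saturdays when Saturday falls among the first (month-length − 28) days — i.e. when November 1 is one of Saturday/Friday.
November 1 by year: 2050:Tue 2051:Wed 2052:Fri✓ 2053:Sat✓ 2054:Sun 2055:Mon 2056:Wed 2057:Thu 2058:Fri✓ 2059:Sat✓ 2060:Mon 2061:Tue 2062:Wed 2063:Thu 2064:Sat✓ 2065:Sun 2066:Mon 2067:Tue 2068:Thu 2069:Fri✓ 2070:Sat✓ 2071:Sun 2072:Tue 2073:Wed 2074:Thu 2075:Fri✓ 2076:Sun 2077:Mon 2078:Tue
Years with five Saturdays: 2052, 2053, 2058, 2059, 2064, 2069, 2070, 2075 → 8.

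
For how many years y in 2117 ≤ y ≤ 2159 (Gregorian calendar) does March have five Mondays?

March has 31 days; it has five Mondays when Monday falls among the first (month-length − 28) days — i.e. when March 1 is one of Monday/Sunday/Saturday.
March 1 by year: 2117:Mon✓ 2118:Tue 2119:Wed 2120:Fri 2121:Sat✓ 2122:Sun✓ 2123:Mon✓ 2124:Wed 2125:Thu 2126:Fri 2127:Sat✓ 2128:Mon✓ 2129:Tue 2130:Wed 2131:Thu …(13 more)… 2145:Mon✓ 2146:Tue 2147:Wed 2148:Fri 2149:Sat✓ 2150:Sun✓ 2151:Mon✓ 2152:Wed 2153:Thu 2154:Fri 2155:Sat✓ 2156:Mon✓ 2157:Tue 2158:Wed 2159:Thu
Years with five Mondays: 2117, 2121, 2122, 2123, 2127, 2128, 2132, 2133, 2134, 2138, 2139, 2144, 2145, 2149, 2150, 2151, 2155, 2156 → 18.

18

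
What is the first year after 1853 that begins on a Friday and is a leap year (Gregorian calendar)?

1864

Jan 1 advances by 2 weekdays after a leap year and by 1 after a common year.
1853: Jan 1 is Saturday.
1854: Sunday
1855: Monday
1856: Tuesday (leap)
1857: Thursday
1858: Friday
1859: Saturday
1860: Sunday (leap)
1861: Tuesday
1862: Wednesday
1863: Thursday
1864: Friday (leap)
1864 begins on a Friday and is a leap year.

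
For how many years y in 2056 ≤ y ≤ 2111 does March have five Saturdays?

25

March has 31 days; it has five Saturdays when Saturday falls among the first (month-length − 28) days — i.e. when March 1 is one of Saturday/Friday/Thursday.
March 1 by year: 2056:Wed 2057:Thu✓ 2058:Fri✓ 2059:Sat✓ 2060:Mon 2061:Tue 2062:Wed 2063:Thu✓ 2064:Sat✓ 2065:Sun 2066:Mon 2067:Tue 2068:Thu✓ 2069:Fri✓ 2070:Sat✓ …(26 more)… 2097:Fri✓ 2098:Sat✓ 2099:Sun 2100:Mon 2101:Tue 2102:Wed 2103:Thu✓ 2104:Sat✓ 2105:Sun 2106:Mon 2107:Tue 2108:Thu✓ 2109:Fri✓ 2110:Sat✓ 2111:Sun
Years with five Saturdays: 2057, 2058, 2059, 2063, 2064, 2068, 2069, 2070, 2074, 2075, 2080, 2081, 2085, 2086, 2087, 2091, 2092, 2096, 2097, 2098, 2103, 2104, 2108, 2109, 2110 → 25.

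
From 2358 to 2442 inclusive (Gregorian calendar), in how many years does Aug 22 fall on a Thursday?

12

Track Aug 22's weekday year by year (advancing +1, or +2 across a Feb 29):
  2358: Fri  2359: Sat (+1)  2360: Mon (+2)  2361: Tue (+1)  2362: Wed (+1)
  2363: Thu (+1) ✓  2364: Sat (+2)  2365: Sun (+1)  2366: Mon (+1)  2367: Tue (+1)
  2368: Thu (+2) ✓  2369: Fri (+1)  2370: Sat (+1)  2371: Sun (+1)  … (57 more years) …
  2429: Wed (+1)  2430: Thu (+1) ✓  2431: Fri (+1)  2432: Sun (+2)  2433: Mon (+1)
  2434: Tue (+1)  2435: Wed (+1)  2436: Fri (+2)  2437: Sat (+1)  2438: Sun (+1)
  2439: Mon (+1)  2440: Wed (+2)  2441: Thu (+1) ✓  2442: Fri (+1)
Thursday years: 2363, 2368, 2374, 2385, 2391, 2396, 2402, 2413, 2419, 2424, 2430, 2441 — 12 in total.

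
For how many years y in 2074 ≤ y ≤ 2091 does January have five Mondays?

9

January has 31 days; it has five Mondays when Monday falls among the first (month-length − 28) days — i.e. when January 1 is one of Monday/Sunday/Saturday.
January 1 by year: 2074:Mon✓ 2075:Tue 2076:Wed 2077:Fri 2078:Sat✓ 2079:Sun✓ 2080:Mon✓ 2081:Wed 2082:Thu 2083:Fri 2084:Sat✓ 2085:Mon✓ 2086:Tue 2087:Wed 2088:Thu 2089:Sat✓ 2090:Sun✓ 2091:Mon✓
Years with five Mondays: 2074, 2078, 2079, 2080, 2084, 2085, 2089, 2090, 2091 → 9.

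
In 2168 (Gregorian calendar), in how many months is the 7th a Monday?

2

Check the 7th of each month of 2168: Jan 7: Thu, Feb 7: Sun, Mar 7: Mon, Apr 7: Thu, May 7: Sat, Jun 7: Tue, Jul 7: Thu, Aug 7: Sun, Sep 7: Wed, Oct 7: Fri, Nov 7: Mon, Dec 7: Wed.
Monday occurs in March, November — 2 months.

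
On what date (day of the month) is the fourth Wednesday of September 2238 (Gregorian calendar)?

26

September 1, 2238 is a Saturday, so the first Wednesday is the 5th.
The fourth Wednesday is 5 + 21 = 26.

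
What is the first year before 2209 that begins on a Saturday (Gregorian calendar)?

2203

Jan 1 advances by 2 weekdays after a leap year and by 1 after a common year.
2209: Jan 1 is Sunday.
2208: Friday (leap)
2207: Thursday
2206: Wednesday
2205: Tuesday
2204: Sunday (leap)
2203: Saturday
2203 begins on a Saturday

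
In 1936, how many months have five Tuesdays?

4

A month of length L has five Tuesdays iff its first Tuesday is on day ≤ L−28 (so day 1–3 in a 31-day month, 1–2 in a 30-day month, day 1 in a leap February).
Checking each month of 1936: Jan starts Wed (31d); Feb starts Sat (29d); Mar starts Sun (31d) ✓; Apr starts Wed (30d); May starts Fri (31d); Jun starts Mon (30d) ✓; Jul starts Wed (31d); Aug starts Sat (31d); Sep starts Tue (30d) ✓; Oct starts Thu (31d); Nov starts Sun (30d); Dec starts Tue (31d) ✓.
Five-Tuesday months: March, June, September, December → 4.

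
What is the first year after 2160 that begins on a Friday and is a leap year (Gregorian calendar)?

2168

Jan 1 advances by 2 weekdays after a leap year and by 1 after a common year.
2160: Jan 1 is Tuesday (leap).
2161: Thursday
2162: Friday
2163: Saturday
2164: Sunday (leap)
2165: Tuesday
2166: Wednesday
2167: Thursday
2168: Friday (leap)
2168 begins on a Friday and is a leap year.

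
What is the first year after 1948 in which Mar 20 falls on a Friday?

From one year to the next, a fixed date's weekday advances by 1, or by 2 when a Feb 29 lies between the two dates.
1948: March 20 is Saturday.
1949: Sunday (+1)
1950: Monday (+1)
1951: Tuesday (+1)
1952: Thursday (+2)
1953: Friday (+1)
Mar 20 falls on a Friday in 1953.

1953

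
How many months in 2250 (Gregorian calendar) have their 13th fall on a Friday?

2

Check the 13th of each month of 2250: Jan 13: Sun, Feb 13: Wed, Mar 13: Wed, Apr 13: Sat, May 13: Mon, Jun 13: Thu, Jul 13: Sat, Aug 13: Tue, Sep 13: Fri, Oct 13: Sun, Nov 13: Wed, Dec 13: Fri.
Friday occurs in September, December — 2 months.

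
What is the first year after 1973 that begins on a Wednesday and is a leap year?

Jan 1 advances by 2 weekdays after a leap year and by 1 after a common year.
1973: Jan 1 is Monday.
1974: Tuesday
1975: Wednesday
1976: Thursday (leap)
1977: Saturday
1978: Sunday
1979: Monday
1980: Tuesday (leap)
1981: Thursday
1982: Friday
1983: Saturday
1984: Sunday (leap)
1985: Tuesday
1986: Wednesday
1987: Thursday
1988: Friday (leap)
1989: Sunday
1990: Monday
1991: Tuesday
1992: Wednesday (leap)
1992 begins on a Wednesday and is a leap year.

1992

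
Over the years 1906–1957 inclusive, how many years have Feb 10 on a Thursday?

8

Track Feb 10's weekday year by year (advancing +1, or +2 across a Feb 29):
  1906: Sat  1907: Sun (+1)  1908: Mon (+1)  1909: Wed (+2)  1910: Thu (+1) ✓
  1911: Fri (+1)  1912: Sat (+1)  1913: Mon (+2)  1914: Tue (+1)  1915: Wed (+1)
  1916: Thu (+1) ✓  1917: Sat (+2)  1918: Sun (+1)  1919: Mon (+1)  … (24 more years) …
  1944: Thu (+1) ✓  1945: Sat (+2)  1946: Sun (+1)  1947: Mon (+1)  1948: Tue (+1)
  1949: Thu (+2) ✓  1950: Fri (+1)  1951: Sat (+1)  1952: Sun (+1)  1953: Tue (+2)
  1954: Wed (+1)  1955: Thu (+1) ✓  1956: Fri (+1)  1957: Sun (+2)
Thursday years: 1910, 1916, 1921, 1927, 1938, 1944, 1949, 1955 — 8 in total.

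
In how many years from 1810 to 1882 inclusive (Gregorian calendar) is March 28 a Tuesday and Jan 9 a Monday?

8

Check each year's weekday for March 28 and Jan 9:
  1810: Wed/Tue  1811: Thu/Wed  1812: Sat/Thu  1813: Sun/Sat  1814: Mon/Sun  1815: Tue/Mon ✓  1816: Thu/Tue  1817: Fri/Thu  1818: Sat/Fri  1819: Sun/Sat  1820: Tue/Sun  1821: Wed/Tue  1822: Thu/Wed  1823: Fri/Thu  …(45 more)…  1869: Sun/Sat  1870: Mon/Sun  1871: Tue/Mon ✓  1872: Thu/Tue  1873: Fri/Thu  1874: Sat/Fri  1875: Sun/Sat  1876: Tue/Sun  1877: Wed/Tue  1878: Thu/Wed  1879: Fri/Thu  1880: Sun/Fri  1881: Mon/Sun  1882: Tue/Mon ✓
Both conditions hold in: 1815, 1826, 1837, 1843, 1854, 1865, 1871, 1882 — 8.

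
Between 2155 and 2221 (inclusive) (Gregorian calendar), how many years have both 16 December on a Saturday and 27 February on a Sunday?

2

Check each year's weekday for 16 December and 27 February:
  2155: Tue/Thu  2156: Thu/Fri  2157: Fri/Sun  2158: Sat/Mon  2159: Sun/Tue  2160: Tue/Wed  2161: Wed/Fri  2162: Thu/Sat  2163: Fri/Sun  2164: Sun/Mon  2165: Mon/Wed  2166: Tue/Thu  2167: Wed/Fri  2168: Fri/Sat  …(39 more)…  2208: Fri/Sat  2209: Sat/Mon  2210: Sun/Tue  2211: Mon/Wed  2212: Wed/Thu  2213: Thu/Sat  2214: Fri/Sun  2215: Sat/Mon  2216: Mon/Tue  2217: Tue/Thu  2218: Wed/Fri  2219: Thu/Sat  2220: Sat/Sun ✓  2221: Sun/Tue
Both conditions hold in: 2180, 2220 — 2.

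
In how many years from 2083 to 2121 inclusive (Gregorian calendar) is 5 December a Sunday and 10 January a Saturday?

Check each year's weekday for 5 December and 10 January:
  2083: Sun/Sun  2084: Tue/Mon  2085: Wed/Wed  2086: Thu/Thu  2087: Fri/Fri  2088: Sun/Sat ✓  2089: Mon/Mon  2090: Tue/Tue  2091: Wed/Wed  2092: Fri/Thu  2093: Sat/Sat  2094: Sun/Sun  2095: Mon/Mon  2096: Wed/Tue  …(11 more)…  2108: Wed/Tue  2109: Thu/Thu  2110: Fri/Fri  2111: Sat/Sat  2112: Mon/Sun  2113: Tue/Tue  2114: Wed/Wed  2115: Thu/Thu  2116: Sat/Fri  2117: Sun/Sun  2118: Mon/Mon  2119: Tue/Tue  2120: Thu/Wed  2121: Fri/Fri
Both conditions hold in: 2088 — 1.

1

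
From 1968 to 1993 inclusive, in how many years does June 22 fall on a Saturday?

Track June 22's weekday year by year (advancing +1, or +2 across a Feb 29):
  1968: Sat ✓  1969: Sun (+1)  1970: Mon (+1)  1971: Tue (+1)  1972: Thu (+2)
  1973: Fri (+1)  1974: Sat (+1) ✓  1975: Sun (+1)  1976: Tue (+2)  1977: Wed (+1)
  1978: Thu (+1)  1979: Fri (+1)  1980: Sun (+2)  1981: Mon (+1)  1982: Tue (+1)
  1983: Wed (+1)  1984: Fri (+2)  1985: Sat (+1) ✓  1986: Sun (+1)  1987: Mon (+1)
  1988: Wed (+2)  1989: Thu (+1)  1990: Fri (+1)  1991: Sat (+1) ✓  1992: Mon (+2)
  1993: Tue (+1)
Saturday years: 1968, 1974, 1985, 1991 — 4 in total.

4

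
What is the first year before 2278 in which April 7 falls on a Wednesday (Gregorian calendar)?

From one year to the next, a fixed date's weekday advances by 1, or by 2 when a Feb 29 lies between the two dates.
2278: April 7 is Sunday.
2277: Saturday (−1)
2276: Friday (−1)
2275: Wednesday (−2)
April 7 falls on a Wednesday in 2275.

2275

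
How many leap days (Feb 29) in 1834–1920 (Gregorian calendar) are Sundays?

3

Leap years in 1834–1920: 21 of them.
Feb 29 weekday advances by 5 (mod 7) from one leap year to the next four years later (or differs when a century non-leap intervenes).
Leap-day weekdays: 1836:Mon 1840:Sat 1844:Thu 1848:Tue 1852:Sun✓ 1856:Fri 1860:Wed 1864:Mon 1868:Sat 1872:Thu 1876:Tue 1880:Sun✓ 1884:Fri 1888:Wed 1892:Mon 1896:Sat 1904:Mon 1908:Sat 1912:Thu 1916:Tue 1920:Sun✓
Sunday: 1852, 1880, 1920 → 3.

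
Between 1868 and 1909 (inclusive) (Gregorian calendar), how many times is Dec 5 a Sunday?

6

Track Dec 5's weekday year by year (advancing +1, or +2 across a Feb 29):
  1868: Sat  1869: Sun (+1) ✓  1870: Mon (+1)  1871: Tue (+1)  1872: Thu (+2)
  1873: Fri (+1)  1874: Sat (+1)  1875: Sun (+1) ✓  1876: Tue (+2)  1877: Wed (+1)
  1878: Thu (+1)  1879: Fri (+1)  1880: Sun (+2) ✓  1881: Mon (+1)  … (14 more years) …
  1896: Sat (+2)  1897: Sun (+1) ✓  1898: Mon (+1)  1899: Tue (+1)  1900: Wed (+1)
  1901: Thu (+1)  1902: Fri (+1)  1903: Sat (+1)  1904: Mon (+2)  1905: Tue (+1)
  1906: Wed (+1)  1907: Thu (+1)  1908: Sat (+2)  1909: Sun (+1) ✓
Sunday years: 1869, 1875, 1880, 1886, 1897, 1909 — 6 in total.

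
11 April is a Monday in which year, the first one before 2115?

From one year to the next, a fixed date's weekday advances by 1, or by 2 when a Feb 29 lies between the two dates.
2115: April 11 is Thursday.
2114: Wednesday (−1)
2113: Tuesday (−1)
2112: Monday (−1)
11 April falls on a Monday in 2112.

2112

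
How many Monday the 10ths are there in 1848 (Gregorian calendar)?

Check the 10th of each month of 1848: Jan 10: Mon, Feb 10: Thu, Mar 10: Fri, Apr 10: Mon, May 10: Wed, Jun 10: Sat, Jul 10: Mon, Aug 10: Thu, Sep 10: Sun, Oct 10: Tue, Nov 10: Fri, Dec 10: Sun.
Monday occurs in January, April, July — 3 months.

3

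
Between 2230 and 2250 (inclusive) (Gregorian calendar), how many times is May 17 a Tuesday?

3

Track May 17's weekday year by year (advancing +1, or +2 across a Feb 29):
  2230: Mon  2231: Tue (+1) ✓  2232: Thu (+2)  2233: Fri (+1)  2234: Sat (+1)
  2235: Sun (+1)  2236: Tue (+2) ✓  2237: Wed (+1)  2238: Thu (+1)  2239: Fri (+1)
  2240: Sun (+2)  2241: Mon (+1)  2242: Tue (+1) ✓  2243: Wed (+1)  2244: Fri (+2)
  2245: Sat (+1)  2246: Sun (+1)  2247: Mon (+1)  2248: Wed (+2)  2249: Thu (+1)
  2250: Fri (+1)
Tuesday years: 2231, 2236, 2242 — 3 in total.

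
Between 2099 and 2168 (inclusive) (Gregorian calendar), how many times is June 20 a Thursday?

9

Track June 20's weekday year by year (advancing +1, or +2 across a Feb 29):
  2099: Sat  2100: Sun (+1)  2101: Mon (+1)  2102: Tue (+1)  2103: Wed (+1)
  2104: Fri (+2)  2105: Sat (+1)  2106: Sun (+1)  2107: Mon (+1)  2108: Wed (+2)
  2109: Thu (+1) ✓  2110: Fri (+1)  2111: Sat (+1)  2112: Mon (+2)  … (42 more years) …
  2155: Fri (+1)  2156: Sun (+2)  2157: Mon (+1)  2158: Tue (+1)  2159: Wed (+1)
  2160: Fri (+2)  2161: Sat (+1)  2162: Sun (+1)  2163: Mon (+1)  2164: Wed (+2)
  2165: Thu (+1) ✓  2166: Fri (+1)  2167: Sat (+1)  2168: Mon (+2)
Thursday years: 2109, 2115, 2120, 2126, 2137, 2143, 2148, 2154, 2165 — 9 in total.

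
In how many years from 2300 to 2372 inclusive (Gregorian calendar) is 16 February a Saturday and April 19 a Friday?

Check each year's weekday for 16 February and April 19:
  2300: Fri/Thu  2301: Sat/Fri ✓  2302: Sun/Sat  2303: Mon/Sun  2304: Tue/Tue  2305: Thu/Wed  2306: Fri/Thu  2307: Sat/Fri ✓  2308: Sun/Sun  2309: Tue/Mon  2310: Wed/Tue  2311: Thu/Wed  2312: Fri/Fri  2313: Sun/Sat  …(45 more)…  2359: Mon/Sun  2360: Tue/Tue  2361: Thu/Wed  2362: Fri/Thu  2363: Sat/Fri ✓  2364: Sun/Sun  2365: Tue/Mon  2366: Wed/Tue  2367: Thu/Wed  2368: Fri/Fri  2369: Sun/Sat  2370: Mon/Sun  2371: Tue/Mon  2372: Wed/Wed
Both conditions hold in: 2301, 2307, 2318, 2329, 2335, 2346, 2357, 2363 — 8.

8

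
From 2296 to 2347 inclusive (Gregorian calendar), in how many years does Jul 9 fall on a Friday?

7

Track Jul 9's weekday year by year (advancing +1, or +2 across a Feb 29):
  2296: Thu  2297: Fri (+1) ✓  2298: Sat (+1)  2299: Sun (+1)  2300: Mon (+1)
  2301: Tue (+1)  2302: Wed (+1)  2303: Thu (+1)  2304: Sat (+2)  2305: Sun (+1)
  2306: Mon (+1)  2307: Tue (+1)  2308: Thu (+2)  2309: Fri (+1) ✓  … (24 more years) …
  2334: Mon (+1)  2335: Tue (+1)  2336: Thu (+2)  2337: Fri (+1) ✓  2338: Sat (+1)
  2339: Sun (+1)  2340: Tue (+2)  2341: Wed (+1)  2342: Thu (+1)  2343: Fri (+1) ✓
  2344: Sun (+2)  2345: Mon (+1)  2346: Tue (+1)  2347: Wed (+1)
Friday years: 2297, 2309, 2315, 2320, 2326, 2337, 2343 — 7 in total.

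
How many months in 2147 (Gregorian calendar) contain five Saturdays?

4

A month of length L has five Saturdays iff its first Saturday is on day ≤ L−28 (so day 1–3 in a 31-day month, 1–2 in a 30-day month, day 1 in a leap February).
Checking each month of 2147: Jan starts Sun (31d); Feb starts Wed (28d); Mar starts Wed (31d); Apr starts Sat (30d) ✓; May starts Mon (31d); Jun starts Thu (30d); Jul starts Sat (31d) ✓; Aug starts Tue (31d); Sep starts Fri (30d) ✓; Oct starts Sun (31d); Nov starts Wed (30d); Dec starts Fri (31d) ✓.
Five-Saturday months: April, July, September, December → 4.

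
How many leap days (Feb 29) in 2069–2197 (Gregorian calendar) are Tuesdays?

Leap years in 2069–2197: 31 of them.
Feb 29 weekday advances by 5 (mod 7) from one leap year to the next four years later (or differs when a century non-leap intervenes).
Leap-day weekdays: 2072:Mon 2076:Sat 2080:Thu 2084:Tue✓ 2088:Sun 2092:Fri 2096:Wed 2104:Fri 2108:Wed 2112:Mon 2116:Sat 2120:Thu 2124:Tue✓ …(5 more)… 2148:Thu 2152:Tue✓ 2156:Sun 2160:Fri 2164:Wed 2168:Mon 2172:Sat 2176:Thu 2180:Tue✓ 2184:Sun 2188:Fri 2192:Wed 2196:Mon
Tuesday: 2084, 2124, 2152, 2180 → 4.

4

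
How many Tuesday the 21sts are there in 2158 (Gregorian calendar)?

3

Check the 21st of each month of 2158: Jan 21: Sat, Feb 21: Tue, Mar 21: Tue, Apr 21: Fri, May 21: Sun, Jun 21: Wed, Jul 21: Fri, Aug 21: Mon, Sep 21: Thu, Oct 21: Sat, Nov 21: Tue, Dec 21: Thu.
Tuesday occurs in February, March, November — 3 months.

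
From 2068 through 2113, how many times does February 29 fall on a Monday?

2

Leap years in 2068–2113: 11 of them.
Feb 29 weekday advances by 5 (mod 7) from one leap year to the next four years later (or differs when a century non-leap intervenes).
Leap-day weekdays: 2068:Wed 2072:Mon✓ 2076:Sat 2080:Thu 2084:Tue 2088:Sun 2092:Fri 2096:Wed 2104:Fri 2108:Wed 2112:Mon✓
Monday: 2072, 2112 → 2.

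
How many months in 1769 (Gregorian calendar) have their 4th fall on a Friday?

1

Check the 4th of each month of 1769: Jan 4: Wed, Feb 4: Sat, Mar 4: Sat, Apr 4: Tue, May 4: Thu, Jun 4: Sun, Jul 4: Tue, Aug 4: Fri, Sep 4: Mon, Oct 4: Wed, Nov 4: Sat, Dec 4: Mon.
Friday occurs in August — 1 month.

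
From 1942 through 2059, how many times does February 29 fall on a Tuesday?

Leap years in 1942–2059: 29 of them.
Feb 29 weekday advances by 5 (mod 7) from one leap year to the next four years later (or differs when a century non-leap intervenes).
Leap-day weekdays: 1944:Tue✓ 1948:Sun 1952:Fri 1956:Wed 1960:Mon 1964:Sat 1968:Thu 1972:Tue✓ 1976:Sun 1980:Fri 1984:Wed 1988:Mon 1992:Sat …(3 more)… 2008:Fri 2012:Wed 2016:Mon 2020:Sat 2024:Thu 2028:Tue✓ 2032:Sun 2036:Fri 2040:Wed 2044:Mon 2048:Sat 2052:Thu 2056:Tue✓
Tuesday: 1944, 1972, 2000, 2028, 2056 → 5.

5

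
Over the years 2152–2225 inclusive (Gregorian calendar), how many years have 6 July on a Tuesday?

Track 6 July's weekday year by year (advancing +1, or +2 across a Feb 29):
  2152: Thu  2153: Fri (+1)  2154: Sat (+1)  2155: Sun (+1)  2156: Tue (+2) ✓
  2157: Wed (+1)  2158: Thu (+1)  2159: Fri (+1)  2160: Sun (+2)  2161: Mon (+1)
  2162: Tue (+1) ✓  2163: Wed (+1)  2164: Fri (+2)  2165: Sat (+1)  … (46 more years) …
  2212: Mon (+2)  2213: Tue (+1) ✓  2214: Wed (+1)  2215: Thu (+1)  2216: Sat (+2)
  2217: Sun (+1)  2218: Mon (+1)  2219: Tue (+1) ✓  2220: Thu (+2)  2221: Fri (+1)
  2222: Sat (+1)  2223: Sun (+1)  2224: Tue (+2) ✓  2225: Wed (+1)
Tuesday years: 2156, 2162, 2173, 2179, 2184, 2190, 2202, 2213, 2219, 2224 — 10 in total.

10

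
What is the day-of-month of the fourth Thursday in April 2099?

23

April 1, 2099 is a Wednesday, so the first Thursday is the 2nd.
The fourth Thursday is 2 + 21 = 23.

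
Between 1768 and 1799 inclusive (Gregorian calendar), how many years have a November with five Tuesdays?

9

November has 30 days; it has five Tuesdays when Tuesday falls among the first (month-length − 28) days — i.e. when November 1 is one of Tuesday/Monday.
November 1 by year: 1768:Tue✓ 1769:Wed 1770:Thu 1771:Fri 1772:Sun 1773:Mon✓ 1774:Tue✓ 1775:Wed 1776:Fri 1777:Sat 1778:Sun 1779:Mon✓ 1780:Wed 1781:Thu 1782:Fri 1783:Sat 1784:Mon✓ 1785:Tue✓ 1786:Wed 1787:Thu 1788:Sat 1789:Sun 1790:Mon✓ 1791:Tue✓ 1792:Thu 1793:Fri 1794:Sat 1795:Sun 1796:Tue✓ 1797:Wed 1798:Thu 1799:Fri
Years with five Tuesdays: 1768, 1773, 1774, 1779, 1784, 1785, 1790, 1791, 1796 → 9.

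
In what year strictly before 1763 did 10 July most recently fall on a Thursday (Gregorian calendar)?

From one year to the next, a fixed date's weekday advances by 1, or by 2 when a Feb 29 lies between the two dates.
1763: July 10 is Sunday.
1762: Saturday (−1)
1761: Friday (−1)
1760: Thursday (−1)
10 July falls on a Thursday in 1760.

1760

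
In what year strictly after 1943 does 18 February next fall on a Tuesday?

From one year to the next, a fixed date's weekday advances by 1, or by 2 when a Feb 29 lies between the two dates.
1943: February 18 is Thursday.
1944: Friday (+1)
1945: Sunday (+2)
1946: Monday (+1)
1947: Tuesday (+1)
18 February falls on a Tuesday in 1947.

1947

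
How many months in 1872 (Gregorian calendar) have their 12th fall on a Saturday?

Check the 12th of each month of 1872: Jan 12: Fri, Feb 12: Mon, Mar 12: Tue, Apr 12: Fri, May 12: Sun, Jun 12: Wed, Jul 12: Fri, Aug 12: Mon, Sep 12: Thu, Oct 12: Sat, Nov 12: Tue, Dec 12: Thu.
Saturday occurs in October — 1 month.

1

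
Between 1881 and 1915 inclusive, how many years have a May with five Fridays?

May has 31 days; it has five Fridays when Friday falls among the first (month-length − 28) days — i.e. when May 1 is one of Friday/Thursday/Wednesday.
May 1 by year: 1881:Sun 1882:Mon 1883:Tue 1884:Thu✓ 1885:Fri✓ 1886:Sat 1887:Sun 1888:Tue 1889:Wed✓ 1890:Thu✓ 1891:Fri✓ 1892:Sun 1893:Mon 1894:Tue 1895:Wed✓ …(5 more)… 1901:Wed✓ 1902:Thu✓ 1903:Fri✓ 1904:Sun 1905:Mon 1906:Tue 1907:Wed✓ 1908:Fri✓ 1909:Sat 1910:Sun 1911:Mon 1912:Wed✓ 1913:Thu✓ 1914:Fri✓ 1915:Sat
Years with five Fridays: 1884, 1885, 1889, 1890, 1891, 1895, 1896, 1901, 1902, 1903, 1907, 1908, 1912, 1913, 1914 → 15.

15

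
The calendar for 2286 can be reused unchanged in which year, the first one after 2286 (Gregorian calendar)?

2297

Two years share a calendar iff Jan 1 falls on the same weekday and both are leap or both are common. 2286: Jan 1 is Friday, common year.
2287: Jan 1 Saturday, common
2288: Jan 1 Sunday, leap
2289: Jan 1 Tuesday, common
2290: Jan 1 Wednesday, common
2291: Jan 1 Thursday, common
2292: Jan 1 Friday, leap
2293: Jan 1 Sunday, common
2294: Jan 1 Monday, common
2295: Jan 1 Tuesday, common
2296: Jan 1 Wednesday, leap
2297: Jan 1 Friday, common
2297 matches on both conditions.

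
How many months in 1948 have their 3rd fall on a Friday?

2

Check the 3rd of each month of 1948: Jan 3: Sat, Feb 3: Tue, Mar 3: Wed, Apr 3: Sat, May 3: Mon, Jun 3: Thu, Jul 3: Sat, Aug 3: Tue, Sep 3: Fri, Oct 3: Sun, Nov 3: Wed, Dec 3: Fri.
Friday occurs in September, December — 2 months.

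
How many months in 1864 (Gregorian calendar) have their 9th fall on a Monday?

1

Check the 9th of each month of 1864: Jan 9: Sat, Feb 9: Tue, Mar 9: Wed, Apr 9: Sat, May 9: Mon, Jun 9: Thu, Jul 9: Sat, Aug 9: Tue, Sep 9: Fri, Oct 9: Sun, Nov 9: Wed, Dec 9: Fri.
Monday occurs in May — 1 month.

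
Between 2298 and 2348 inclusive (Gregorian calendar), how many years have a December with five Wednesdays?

21

December has 31 days; it has five Wednesdays when Wednesday falls among the first (month-length − 28) days — i.e. when December 1 is one of Wednesday/Tuesday/Monday.
December 1 by year: 2298:Thu 2299:Fri 2300:Sat 2301:Sun 2302:Mon✓ 2303:Tue✓ 2304:Thu 2305:Fri 2306:Sat 2307:Sun 2308:Tue✓ 2309:Wed✓ 2310:Thu 2311:Fri 2312:Sun …(21 more)… 2334:Sat 2335:Sun 2336:Tue✓ 2337:Wed✓ 2338:Thu 2339:Fri 2340:Sun 2341:Mon✓ 2342:Tue✓ 2343:Wed✓ 2344:Fri 2345:Sat 2346:Sun 2347:Mon✓ 2348:Wed✓
Years with five Wednesdays: 2302, 2303, 2308, 2309, 2313, 2314, 2315, 2319, 2320, 2324, 2325, 2326, 2330, 2331, 2336, 2337, 2341, 2342, 2343, 2347, 2348 → 21.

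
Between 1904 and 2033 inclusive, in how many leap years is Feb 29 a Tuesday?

5

Leap years in 1904–2033: 33 of them.
Feb 29 weekday advances by 5 (mod 7) from one leap year to the next four years later (or differs when a century non-leap intervenes).
Leap-day weekdays: 1904:Mon 1908:Sat 1912:Thu 1916:Tue✓ 1920:Sun 1924:Fri 1928:Wed 1932:Mon 1936:Sat 1940:Thu 1944:Tue✓ 1948:Sun 1952:Fri …(7 more)… 1984:Wed 1988:Mon 1992:Sat 1996:Thu 2000:Tue✓ 2004:Sun 2008:Fri 2012:Wed 2016:Mon 2020:Sat 2024:Thu 2028:Tue✓ 2032:Sun
Tuesday: 1916, 1944, 1972, 2000, 2028 → 5.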